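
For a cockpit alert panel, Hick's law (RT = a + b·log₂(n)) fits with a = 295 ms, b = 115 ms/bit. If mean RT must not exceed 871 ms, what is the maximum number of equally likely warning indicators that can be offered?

32

Set 295 + 115·log₂ n ≤ 871 → log₂ n ≤ (871 − 295)/115 = 5.0087.
So n ≤ 2^5.0087 = 32.193; the largest integer n is 32.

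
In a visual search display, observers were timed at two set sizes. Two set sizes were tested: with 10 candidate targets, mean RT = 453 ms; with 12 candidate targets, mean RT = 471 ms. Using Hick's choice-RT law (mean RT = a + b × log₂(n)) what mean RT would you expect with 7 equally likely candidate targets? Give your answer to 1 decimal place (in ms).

417.8 ms

With log₂ n on the abscissa the relation is linear; from the two conditions:
  b = (471 − 453) / (log₂ 12 − log₂ 10) = 18 / (3.5850 − 3.3219) = 68.432 ms/bit
  a = 453 − 68.432 × 3.3219 = 225.673 ms
Then RT(7) = 225.673 + 68.432 × log₂ 7 = 225.673 + 68.432 × 2.8074 ≈ 417.787 ms.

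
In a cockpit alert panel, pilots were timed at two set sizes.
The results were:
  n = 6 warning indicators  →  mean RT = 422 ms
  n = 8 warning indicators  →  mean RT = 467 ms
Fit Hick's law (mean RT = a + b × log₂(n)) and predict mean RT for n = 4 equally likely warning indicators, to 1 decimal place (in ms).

With log₂ n on the abscissa the relation is linear; from the two conditions:
  b = (467 − 422) / (log₂ 8 − log₂ 6) = 45 / (3 − 2.5850) = 108.424 ms/bit
  a = 422 − 108.424 × 2.5850 = 141.728 ms
Then RT(4) = 141.728 + 108.424 × log₂ 4 = 141.728 + 108.424 × 2 ≈ 358.576 ms.

358.6 ms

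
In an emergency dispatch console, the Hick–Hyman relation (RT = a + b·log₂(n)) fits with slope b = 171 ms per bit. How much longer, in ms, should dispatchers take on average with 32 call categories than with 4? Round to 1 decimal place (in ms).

The intercept a cancels: ΔRT = b·(log₂ n₂ − log₂ n₁) = b·log₂(n₂/n₁).
log₂(32) − log₂(4) = log₂(32/4) = log₂(8) = 3.
ΔRT = 171 × 3.0000 = 513.000 ms.

513.0 ms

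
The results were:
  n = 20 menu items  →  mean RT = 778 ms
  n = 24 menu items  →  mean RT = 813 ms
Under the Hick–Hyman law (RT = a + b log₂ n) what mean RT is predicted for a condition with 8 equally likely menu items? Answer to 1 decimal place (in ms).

602.1 ms

Fit slope and intercept:
  b = (813 − 778) / (log₂ 24 − log₂ 20) = 35 / (4.5850 − 4.3219) = 133.062 ms/bit
  a = 778 − 133.062 × 4.3219 = 202.914 ms
Then RT(8) = 202.914 + 133.062 × log₂ 8 = 202.914 + 133.062 × 3 ≈ 602.101 ms.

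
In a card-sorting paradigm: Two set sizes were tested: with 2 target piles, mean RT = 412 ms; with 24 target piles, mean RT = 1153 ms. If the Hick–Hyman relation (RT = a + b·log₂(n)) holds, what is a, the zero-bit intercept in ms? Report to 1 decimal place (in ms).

b = (RT₂ − RT₁)/(log₂ n₂ − log₂ n₁) = (1153 − 412)/(4.5850 − 1) = 206.697 ms/bit.
Intercept: a = 412 − 206.697·log₂(2) = 205.303 ms.

205.3 ms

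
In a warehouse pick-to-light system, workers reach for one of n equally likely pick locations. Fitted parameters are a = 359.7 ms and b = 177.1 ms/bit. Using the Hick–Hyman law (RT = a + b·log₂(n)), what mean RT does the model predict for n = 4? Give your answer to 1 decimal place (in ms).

713.9 ms

log₂(4) = 2 bits, so RT = 359.7 + 177.1 × 2 ≈ 713.900 ms.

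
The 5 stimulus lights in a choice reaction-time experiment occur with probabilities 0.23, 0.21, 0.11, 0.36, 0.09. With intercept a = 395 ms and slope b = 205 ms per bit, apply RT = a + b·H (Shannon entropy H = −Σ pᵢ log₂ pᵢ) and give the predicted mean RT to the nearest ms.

Entropy contributions −pᵢ log₂ pᵢ: 0.4877, 0.4728, 0.3503, 0.5306, 0.3127; sum H = 2.1540 bits.
RT = a + bH = 395 + 205·2.1540 = 836.58 ms.

837 ms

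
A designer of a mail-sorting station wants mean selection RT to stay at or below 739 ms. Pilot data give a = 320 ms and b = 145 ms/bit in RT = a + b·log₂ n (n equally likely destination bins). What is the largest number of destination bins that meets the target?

7

Information budget: (739 − 320)/145 = 2.8897 bits, so n ≤ 2^2.8897 = 7.411 → at most 7.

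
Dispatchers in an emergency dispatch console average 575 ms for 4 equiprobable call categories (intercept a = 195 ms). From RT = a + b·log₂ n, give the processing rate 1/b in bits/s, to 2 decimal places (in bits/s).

b = (575 − 195)/log₂ 4 = 380/2 = 190.000 ms per bit = 0.19000 s/bit; the reciprocal is 5.263 bits/s.

5.26 bits/s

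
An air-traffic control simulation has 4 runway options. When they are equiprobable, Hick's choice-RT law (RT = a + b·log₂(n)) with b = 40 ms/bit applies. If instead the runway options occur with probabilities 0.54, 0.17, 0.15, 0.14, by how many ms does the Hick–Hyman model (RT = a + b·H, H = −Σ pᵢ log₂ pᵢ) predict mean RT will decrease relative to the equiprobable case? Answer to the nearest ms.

11 ms

The RT saving is b·ΔH. Equiprobable H₀ = log₂(4) = 2.0000 bits; with the given probabilities H = 1.7223 bits.
b·(H₀ − H) = 40 × (2.0000 − 1.7223) = 11.11 ms.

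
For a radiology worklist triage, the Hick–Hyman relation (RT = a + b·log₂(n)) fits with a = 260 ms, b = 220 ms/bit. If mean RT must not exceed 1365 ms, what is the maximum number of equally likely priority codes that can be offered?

220·log₂ n ≤ 1365 − 260 = 1105, giving log₂ n ≤ 5.0227 and n ≤ 32.508. The largest whole number is 32.

32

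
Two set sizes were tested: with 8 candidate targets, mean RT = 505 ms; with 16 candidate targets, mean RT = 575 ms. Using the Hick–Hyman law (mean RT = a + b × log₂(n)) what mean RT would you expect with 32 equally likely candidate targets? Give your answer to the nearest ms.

645 ms

Fit slope and intercept:
  b = (575 − 505) / (log₂ 16 − log₂ 8) = 70 / (4 − 3) = 70 ms/bit
  a = 505 − 70 × 3 = 295 ms
Then RT(32) = 295 + 70 × log₂ 32 = 295 + 70 × 5 ≈ 645.000 ms.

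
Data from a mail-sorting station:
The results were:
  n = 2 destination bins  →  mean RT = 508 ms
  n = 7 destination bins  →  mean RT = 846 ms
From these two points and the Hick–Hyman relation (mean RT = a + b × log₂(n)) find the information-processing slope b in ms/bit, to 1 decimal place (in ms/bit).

Slope: b = (846 − 508) / (log₂ 7 − log₂ 2) = 338/1.8074 = 187.014 ms/bit.

187.0 ms/bit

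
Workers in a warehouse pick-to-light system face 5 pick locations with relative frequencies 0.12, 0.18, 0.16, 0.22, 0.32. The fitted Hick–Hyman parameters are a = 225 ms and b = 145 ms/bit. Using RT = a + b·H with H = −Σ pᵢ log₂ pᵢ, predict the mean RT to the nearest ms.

H = 0.12·log₂(1/0.12) + 0.18·log₂(1/0.18) + 0.16·log₂(1/0.16) + 0.22·log₂(1/0.22) + 0.32·log₂(1/0.32) = 2.2420 bits.
RT = 225 + 145 × 2.2420 = 550.09 ms.

550 ms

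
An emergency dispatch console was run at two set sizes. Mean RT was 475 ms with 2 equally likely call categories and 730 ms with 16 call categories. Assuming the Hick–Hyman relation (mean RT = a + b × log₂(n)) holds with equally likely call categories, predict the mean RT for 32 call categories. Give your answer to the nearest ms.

RT is linear in log₂ n, so two points fix the line:
  b = (730 − 475) / (log₂ 16 − log₂ 2) = 255 / (4 − 1) = 85 ms/bit
  a = 475 − 85 × 1 = 390 ms
Then RT(32) = 390 + 85 × log₂ 32 = 390 + 85 × 5 ≈ 815.000 ms.

815 ms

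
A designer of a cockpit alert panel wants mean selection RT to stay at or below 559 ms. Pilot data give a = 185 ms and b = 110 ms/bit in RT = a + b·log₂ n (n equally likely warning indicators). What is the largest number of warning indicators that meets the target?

Information budget: (559 − 185)/110 = 3.4000 bits, so n ≤ 2^3.4000 = 10.556 → at most 10.

10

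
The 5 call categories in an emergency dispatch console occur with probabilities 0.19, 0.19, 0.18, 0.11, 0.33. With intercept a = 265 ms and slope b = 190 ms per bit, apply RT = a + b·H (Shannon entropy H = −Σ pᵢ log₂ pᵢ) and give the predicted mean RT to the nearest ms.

Entropy contributions −pᵢ log₂ pᵢ: 0.4552, 0.4552, 0.4453, 0.3503, 0.5278; sum H = 2.2339 bits.
RT = a + bH = 265 + 190·2.2339 = 689.44 ms.

689 ms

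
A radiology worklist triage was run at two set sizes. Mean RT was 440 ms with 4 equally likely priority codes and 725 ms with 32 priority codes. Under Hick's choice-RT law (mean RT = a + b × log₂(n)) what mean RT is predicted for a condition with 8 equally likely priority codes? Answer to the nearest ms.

RT is linear in log₂ n, so two points fix the line:
  b = (725 − 440) / (log₂ 32 − log₂ 4) = 285 / (5 − 2) = 95 ms/bit
  a = 440 − 95 × 2 = 250 ms
Then RT(8) = 250 + 95 × log₂ 8 = 250 + 95 × 3 ≈ 535.000 ms.

535 ms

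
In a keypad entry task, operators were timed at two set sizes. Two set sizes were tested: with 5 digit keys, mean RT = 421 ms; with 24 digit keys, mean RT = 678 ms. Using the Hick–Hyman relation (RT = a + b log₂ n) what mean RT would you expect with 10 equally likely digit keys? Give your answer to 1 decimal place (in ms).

534.6 ms

RT is linear in log₂ n, so two points fix the line:
  b = (678 − 421) / (log₂ 24 − log₂ 5) = 257 / (4.5850 − 2.3219) = 113.564 ms/bit
  a = 421 − 113.564 × 2.3219 = 157.312 ms
Then RT(10) = 157.312 + 113.564 × log₂ 10 = 157.312 + 113.564 × 3.3219 ≈ 534.564 ms.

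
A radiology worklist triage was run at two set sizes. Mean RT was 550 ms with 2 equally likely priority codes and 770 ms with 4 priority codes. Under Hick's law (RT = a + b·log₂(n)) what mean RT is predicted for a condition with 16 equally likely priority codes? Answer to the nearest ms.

Fit slope and intercept:
  b = (770 − 550) / (log₂ 4 − log₂ 2) = 220 / (2 − 1) = 220 ms/bit
  a = 550 − 220 × 1 = 330 ms
Then RT(16) = 330 + 220 × log₂ 16 = 330 + 220 × 4 ≈ 1210.000 ms.

1210 ms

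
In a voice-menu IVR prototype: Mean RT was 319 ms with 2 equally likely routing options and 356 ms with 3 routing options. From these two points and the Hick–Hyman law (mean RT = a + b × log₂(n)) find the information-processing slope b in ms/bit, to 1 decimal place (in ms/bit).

63.3 ms/bit

The slope on a log₂ axis is (356 − 319) / (1.5850 − 1) = 63.252 ms/bit.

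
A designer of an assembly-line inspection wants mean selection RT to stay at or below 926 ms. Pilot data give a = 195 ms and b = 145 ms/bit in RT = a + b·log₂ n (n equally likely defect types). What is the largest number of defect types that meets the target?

145·log₂ n ≤ 926 − 195 = 731, giving log₂ n ≤ 5.0414 and n ≤ 32.931. The largest whole number is 32.

32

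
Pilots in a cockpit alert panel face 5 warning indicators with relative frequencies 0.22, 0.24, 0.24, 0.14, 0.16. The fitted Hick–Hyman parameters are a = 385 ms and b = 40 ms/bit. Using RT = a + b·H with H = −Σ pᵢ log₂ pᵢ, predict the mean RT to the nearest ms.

H = 0.22·log₂(1/0.22) + 0.24·log₂(1/0.24) + 0.24·log₂(1/0.24) + 0.14·log₂(1/0.14) + 0.16·log₂(1/0.16) = 2.2890 bits.
RT = 385 + 40 × 2.2890 = 476.56 ms.

477 ms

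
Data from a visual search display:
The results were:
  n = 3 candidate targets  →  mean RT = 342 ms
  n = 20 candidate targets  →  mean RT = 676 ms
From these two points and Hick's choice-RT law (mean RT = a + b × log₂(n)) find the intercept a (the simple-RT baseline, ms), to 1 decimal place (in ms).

148.6 ms

Slope: b = (676 − 342) / (log₂ 20 − log₂ 3) = 334/2.7370 = 122.033 ms/bit.
a = RT₁ − b·log₂ n₁ = 342 − 122.033 × 1.5850 = 148.582 ms.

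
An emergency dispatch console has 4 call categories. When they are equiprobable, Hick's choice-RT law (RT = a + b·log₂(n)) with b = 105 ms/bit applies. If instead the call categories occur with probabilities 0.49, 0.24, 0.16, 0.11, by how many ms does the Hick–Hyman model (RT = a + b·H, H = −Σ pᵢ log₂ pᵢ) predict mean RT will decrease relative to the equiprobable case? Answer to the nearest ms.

24 ms

Equiprobable entropy H₀ = log₂ 4 = 2.0000 bits.
Skewed entropy H = −Σ pᵢ log₂ pᵢ = 1.7717 bits.
ΔRT = b·(H₀ − H) = 105 × 0.2283 = 23.97 ms.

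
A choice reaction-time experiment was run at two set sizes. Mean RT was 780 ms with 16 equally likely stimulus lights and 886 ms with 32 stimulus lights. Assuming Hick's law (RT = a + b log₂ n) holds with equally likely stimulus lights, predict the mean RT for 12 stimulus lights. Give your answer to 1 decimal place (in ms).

Solve the two-equation system in a and b:
  b = (886 − 780) / (log₂ 32 − log₂ 16) = 106 / (5 − 4) = 106.000 ms/bit
  a = 780 − 106.000 × 4 = 356.000 ms
Then RT(12) = 356.000 + 106.000 × log₂ 12 = 356.000 + 106.000 × 3.5850 ≈ 736.006 ms.

736.0 ms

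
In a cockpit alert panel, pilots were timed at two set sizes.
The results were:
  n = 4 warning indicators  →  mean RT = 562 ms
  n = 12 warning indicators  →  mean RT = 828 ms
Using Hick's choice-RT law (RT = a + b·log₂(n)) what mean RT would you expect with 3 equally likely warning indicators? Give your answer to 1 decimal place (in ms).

With log₂ n on the abscissa the relation is linear; from the two conditions:
  b = (828 − 562) / (log₂ 12 − log₂ 4) = 266 / (3.5850 − 2) = 167.827 ms/bit
  a = 562 − 167.827 × 2 = 226.345 ms
Then RT(3) = 226.345 + 167.827 × log₂ 3 = 226.345 + 167.827 × 1.5850 ≈ 492.345 ms.

492.3 ms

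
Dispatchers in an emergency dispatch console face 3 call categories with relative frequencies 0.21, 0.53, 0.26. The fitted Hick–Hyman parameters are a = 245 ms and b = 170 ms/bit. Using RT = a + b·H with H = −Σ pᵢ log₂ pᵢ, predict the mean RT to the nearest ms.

H = 0.21·log₂(1/0.21) + 0.53·log₂(1/0.53) + 0.26·log₂(1/0.26) = 1.4636 bits.
RT = 245 + 170 × 1.4636 = 493.80 ms.

494 ms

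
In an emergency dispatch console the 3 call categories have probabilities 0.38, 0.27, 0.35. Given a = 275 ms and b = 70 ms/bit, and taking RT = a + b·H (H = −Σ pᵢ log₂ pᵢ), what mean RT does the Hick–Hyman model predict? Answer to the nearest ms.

385 ms

H = 0.38·log₂(1/0.38) + 0.27·log₂(1/0.27) + 0.35·log₂(1/0.35) = 1.5706 bits.
RT = 275 + 70 × 1.5706 = 384.94 ms.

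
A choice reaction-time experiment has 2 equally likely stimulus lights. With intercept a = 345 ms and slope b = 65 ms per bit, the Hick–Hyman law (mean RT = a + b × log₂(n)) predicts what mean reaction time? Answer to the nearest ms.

log₂(2) = 1 bits, so RT = 345 + 65 × 1 ≈ 410.000 ms.

410 ms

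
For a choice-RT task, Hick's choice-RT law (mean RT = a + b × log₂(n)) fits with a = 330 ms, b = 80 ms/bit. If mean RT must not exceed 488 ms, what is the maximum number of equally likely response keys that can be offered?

80·log₂ n ≤ 488 − 330 = 158, giving log₂ n ≤ 1.9750 and n ≤ 3.931. The largest whole number is 3.

3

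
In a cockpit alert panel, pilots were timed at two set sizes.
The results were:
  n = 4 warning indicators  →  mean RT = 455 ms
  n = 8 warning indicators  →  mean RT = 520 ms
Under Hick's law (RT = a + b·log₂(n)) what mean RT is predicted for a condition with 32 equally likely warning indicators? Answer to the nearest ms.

Solve the two-equation system in a and b:
  b = (520 − 455) / (log₂ 8 − log₂ 4) = 65 / (3 − 2) = 65 ms/bit
  a = 455 − 65 × 2 = 325 ms
Then RT(32) = 325 + 65 × log₂ 32 = 325 + 65 × 5 ≈ 650.000 ms.

650 ms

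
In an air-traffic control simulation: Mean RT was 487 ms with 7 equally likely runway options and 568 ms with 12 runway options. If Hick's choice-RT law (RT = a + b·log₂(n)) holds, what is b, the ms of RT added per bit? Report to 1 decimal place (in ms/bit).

104.2 ms/bit

b = (RT₂ − RT₁)/(log₂ n₂ − log₂ n₁) = (568 − 487)/(3.5850 − 2.8074) = 104.166 ms/bit.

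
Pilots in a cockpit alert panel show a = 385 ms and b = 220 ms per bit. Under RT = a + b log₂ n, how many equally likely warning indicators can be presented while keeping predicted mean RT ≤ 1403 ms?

24

220·log₂ n ≤ 1403 − 385 = 1018, giving log₂ n ≤ 4.6273 and n ≤ 24.714. The largest whole number is 24.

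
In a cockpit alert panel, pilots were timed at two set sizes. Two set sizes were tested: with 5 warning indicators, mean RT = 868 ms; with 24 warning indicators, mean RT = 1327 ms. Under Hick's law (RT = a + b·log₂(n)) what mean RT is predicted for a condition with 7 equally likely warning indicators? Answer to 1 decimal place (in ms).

Fit slope and intercept:
  b = (1327 − 868) / (log₂ 24 − log₂ 5) = 459 / (4.5850 − 2.3219) = 202.825 ms/bit
  a = 868 − 202.825 × 2.3219 = 397.055 ms
Then RT(7) = 397.055 + 202.825 × log₂ 7 = 397.055 + 202.825 × 2.8074 ≈ 966.457 ms.

966.5 ms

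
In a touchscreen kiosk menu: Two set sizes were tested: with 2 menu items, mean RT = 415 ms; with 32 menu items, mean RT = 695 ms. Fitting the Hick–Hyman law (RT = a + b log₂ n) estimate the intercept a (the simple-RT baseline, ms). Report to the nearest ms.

345 ms

The slope on a log₂ axis is (695 − 415) / (5 − 1) = 70 ms/bit.
Intercept: a = 415 − 70·log₂(2) = 345.000 ms.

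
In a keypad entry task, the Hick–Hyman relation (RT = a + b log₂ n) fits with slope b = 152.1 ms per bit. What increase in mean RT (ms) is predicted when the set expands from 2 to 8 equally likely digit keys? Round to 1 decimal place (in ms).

Only the slope matters, since a is common to both: ΔRT = b·log₂(n₂/n₁).
log₂(8) − log₂(2) = log₂(8/2) = log₂(4) = 2.
ΔRT = 152.1 × 2.0000 = 304.200 ms.

304.2 ms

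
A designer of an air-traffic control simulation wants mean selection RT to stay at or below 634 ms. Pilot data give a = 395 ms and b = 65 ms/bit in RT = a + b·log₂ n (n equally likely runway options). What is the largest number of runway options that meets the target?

12

Set 395 + 65·log₂ n ≤ 634 → log₂ n ≤ (634 − 395)/65 = 3.6769.
So n ≤ 2^3.6769 = 12.790; the largest integer n is 12.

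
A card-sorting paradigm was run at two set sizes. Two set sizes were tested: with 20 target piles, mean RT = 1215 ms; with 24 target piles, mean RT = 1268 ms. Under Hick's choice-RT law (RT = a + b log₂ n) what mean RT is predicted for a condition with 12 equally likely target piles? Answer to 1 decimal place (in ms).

Fit slope and intercept:
  b = (1268 − 1215) / (log₂ 24 − log₂ 20) = 53 / (4.5850 − 4.3219) = 201.495 ms/bit
  a = 1215 − 201.495 × 4.3219 = 344.155 ms
Then RT(12) = 344.155 + 201.495 × log₂ 12 = 344.155 + 201.495 × 3.5850 ≈ 1066.505 ms.

1066.5 ms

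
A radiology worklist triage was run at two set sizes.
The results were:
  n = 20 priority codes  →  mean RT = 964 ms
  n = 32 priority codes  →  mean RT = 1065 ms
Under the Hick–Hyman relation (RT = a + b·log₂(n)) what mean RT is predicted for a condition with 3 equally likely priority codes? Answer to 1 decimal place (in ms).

With log₂ n on the abscissa the relation is linear; from the two conditions:
  b = (1065 − 964) / (log₂ 32 − log₂ 20) = 101 / (5 − 4.3219) = 148.952 ms/bit
  a = 964 − 148.952 × 4.3219 = 320.241 ms
Then RT(3) = 320.241 + 148.952 × log₂ 3 = 320.241 + 148.952 × 1.5850 ≈ 556.324 ms.

556.3 ms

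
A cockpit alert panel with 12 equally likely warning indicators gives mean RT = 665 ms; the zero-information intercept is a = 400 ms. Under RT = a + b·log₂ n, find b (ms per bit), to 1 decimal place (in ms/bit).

73.9 ms/bit

b = (665 − 400) / log₂(12) = 265 / 3.5850 = 73.920 ms/bit.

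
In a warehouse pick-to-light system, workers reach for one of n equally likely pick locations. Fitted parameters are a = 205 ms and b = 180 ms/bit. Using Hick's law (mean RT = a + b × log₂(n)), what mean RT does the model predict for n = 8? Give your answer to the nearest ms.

log₂(8) = 3 bits, so RT = 205 + 180 × 3 ≈ 745.000 ms.

745 ms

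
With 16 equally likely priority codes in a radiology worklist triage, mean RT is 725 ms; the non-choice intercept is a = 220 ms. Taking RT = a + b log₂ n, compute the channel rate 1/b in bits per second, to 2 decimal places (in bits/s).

7.92 bits/s

Choice component = 725 − 220 = 505 ms over log₂(16) = 4 bits.
b = 505 / 4 = 126.250 ms/bit, so 1/b = 7.921 bits/s.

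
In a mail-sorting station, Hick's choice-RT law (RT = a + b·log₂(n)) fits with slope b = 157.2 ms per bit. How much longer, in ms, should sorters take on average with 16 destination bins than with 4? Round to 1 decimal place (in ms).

314.4 ms

ΔRT = (a + b log₂ n₂) − (a + b log₂ n₁) = b·(log₂ n₂ − log₂ n₁).
log₂(16) − log₂(4) = log₂(16/4) = log₂(4) = 2.
ΔRT = 157.2 × 2.0000 = 314.400 ms.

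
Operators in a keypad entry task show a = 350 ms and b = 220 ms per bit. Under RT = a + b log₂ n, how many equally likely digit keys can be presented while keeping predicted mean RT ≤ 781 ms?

Information budget: (781 − 350)/220 = 1.9591 bits, so n ≤ 2^1.9591 = 3.888 → at most 3.

3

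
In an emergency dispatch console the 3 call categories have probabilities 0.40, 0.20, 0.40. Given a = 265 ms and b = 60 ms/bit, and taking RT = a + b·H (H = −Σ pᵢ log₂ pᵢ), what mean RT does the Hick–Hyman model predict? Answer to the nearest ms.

H = 0.40·log₂(1/0.40) + 0.20·log₂(1/0.20) + 0.40·log₂(1/0.40) = 1.5219 bits.
RT = 265 + 60 × 1.5219 = 356.32 ms.

356 ms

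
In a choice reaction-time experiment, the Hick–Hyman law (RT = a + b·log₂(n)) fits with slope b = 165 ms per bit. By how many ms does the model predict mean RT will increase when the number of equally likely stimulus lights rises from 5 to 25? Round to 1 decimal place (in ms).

ΔRT = (a + b log₂ n₂) − (a + b log₂ n₁) = b·(log₂ n₂ − log₂ n₁).
log₂(25) − log₂(5) = 4.6439 − 2.3219 = 2.3219.
ΔRT = 165 × 2.3219 = 383.118 ms.

383.1 ms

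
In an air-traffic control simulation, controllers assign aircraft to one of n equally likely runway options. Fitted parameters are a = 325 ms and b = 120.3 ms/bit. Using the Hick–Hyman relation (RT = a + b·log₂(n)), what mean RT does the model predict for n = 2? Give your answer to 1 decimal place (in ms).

445.3 ms

log₂(2) = 1 bits, so RT = 325 + 120.3 × 1 ≈ 445.300 ms.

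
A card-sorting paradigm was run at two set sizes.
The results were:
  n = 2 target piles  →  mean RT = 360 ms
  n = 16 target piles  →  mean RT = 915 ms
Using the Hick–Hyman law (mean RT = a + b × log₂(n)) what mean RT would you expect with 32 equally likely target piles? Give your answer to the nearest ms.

1100 ms

RT is linear in log₂ n, so two points fix the line:
  b = (915 − 360) / (log₂ 16 − log₂ 2) = 555 / (4 − 1) = 185 ms/bit
  a = 360 − 185 × 1 = 175 ms
Then RT(32) = 175 + 185 × log₂ 32 = 175 + 185 × 5 ≈ 1100.000 ms.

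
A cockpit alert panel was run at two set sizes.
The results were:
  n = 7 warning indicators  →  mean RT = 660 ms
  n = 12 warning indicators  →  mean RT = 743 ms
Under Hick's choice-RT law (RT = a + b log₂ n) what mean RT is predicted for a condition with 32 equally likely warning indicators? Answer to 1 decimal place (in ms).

Solve the two-equation system in a and b:
  b = (743 − 660) / (log₂ 12 − log₂ 7) = 83 / (3.5850 − 2.8074) = 106.738 ms/bit
  a = 660 − 106.738 × 2.8074 = 360.350 ms
Then RT(32) = 360.350 + 106.738 × log₂ 32 = 360.350 + 106.738 × 5 ≈ 894.038 ms.

894.0 ms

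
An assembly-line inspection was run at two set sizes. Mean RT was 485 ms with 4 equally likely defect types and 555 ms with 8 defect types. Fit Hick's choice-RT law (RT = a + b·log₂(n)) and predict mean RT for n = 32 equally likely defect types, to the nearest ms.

695 ms

Fit slope and intercept:
  b = (555 − 485) / (log₂ 8 − log₂ 4) = 70 / (3 − 2) = 70 ms/bit
  a = 485 − 70 × 2 = 345 ms
Then RT(32) = 345 + 70 × log₂ 32 = 345 + 70 × 5 ≈ 695.000 ms.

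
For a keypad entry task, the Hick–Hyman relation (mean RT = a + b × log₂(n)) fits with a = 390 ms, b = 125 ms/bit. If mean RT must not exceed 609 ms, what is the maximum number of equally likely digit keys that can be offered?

Set 390 + 125·log₂ n ≤ 609 → log₂ n ≤ (609 − 390)/125 = 1.7520.
So n ≤ 2^1.7520 = 3.368; the largest integer n is 3.

3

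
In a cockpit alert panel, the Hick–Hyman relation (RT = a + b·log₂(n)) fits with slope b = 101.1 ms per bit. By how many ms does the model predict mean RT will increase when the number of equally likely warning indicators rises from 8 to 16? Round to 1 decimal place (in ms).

101.1 ms

The intercept a cancels: ΔRT = b·(log₂ n₂ − log₂ n₁) = b·log₂(n₂/n₁).
log₂(16) − log₂(8) = log₂(16/8) = log₂(2) = 1.
ΔRT = 101.1 × 1.0000 = 101.100 ms.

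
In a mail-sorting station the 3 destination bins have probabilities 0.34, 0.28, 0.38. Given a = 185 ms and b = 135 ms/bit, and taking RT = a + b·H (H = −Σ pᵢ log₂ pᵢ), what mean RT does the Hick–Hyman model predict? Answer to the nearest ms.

Entropy contributions −pᵢ log₂ pᵢ: 0.5292, 0.5142, 0.5305; sum H = 1.5738 bits.
RT = a + bH = 185 + 135·1.5738 = 397.47 ms.

397 ms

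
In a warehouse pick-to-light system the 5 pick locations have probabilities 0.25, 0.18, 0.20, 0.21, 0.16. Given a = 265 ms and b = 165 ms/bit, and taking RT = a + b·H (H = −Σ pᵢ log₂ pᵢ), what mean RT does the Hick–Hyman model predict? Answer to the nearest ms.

H = 0.25·log₂(1/0.25) + 0.18·log₂(1/0.18) + 0.20·log₂(1/0.20) + 0.21·log₂(1/0.21) + 0.16·log₂(1/0.16) = 2.3055 bits.
RT = 265 + 165 × 2.3055 = 645.41 ms.

645 ms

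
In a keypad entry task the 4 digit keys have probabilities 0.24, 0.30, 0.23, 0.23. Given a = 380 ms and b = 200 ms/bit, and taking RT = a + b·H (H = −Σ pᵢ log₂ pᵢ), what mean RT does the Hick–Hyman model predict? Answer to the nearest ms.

H = 0.24·log₂(1/0.24) + 0.30·log₂(1/0.30) + 0.23·log₂(1/0.23) + 0.23·log₂(1/0.23) = 1.9906 bits.
RT = 380 + 200 × 1.9906 = 778.11 ms.

778 ms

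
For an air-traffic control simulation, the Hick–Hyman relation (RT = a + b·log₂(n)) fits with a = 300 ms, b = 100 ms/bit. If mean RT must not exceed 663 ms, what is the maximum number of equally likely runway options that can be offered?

Set 300 + 100·log₂ n ≤ 663 → log₂ n ≤ (663 − 300)/100 = 3.6300.
So n ≤ 2^3.6300 = 12.381; the largest integer n is 12.

12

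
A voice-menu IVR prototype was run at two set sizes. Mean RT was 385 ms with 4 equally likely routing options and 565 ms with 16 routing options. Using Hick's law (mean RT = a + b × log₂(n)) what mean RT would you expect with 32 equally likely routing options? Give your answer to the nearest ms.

655 ms

Solve the two-equation system in a and b:
  b = (565 − 385) / (log₂ 16 − log₂ 4) = 180 / (4 − 2) = 90 ms/bit
  a = 385 − 90 × 2 = 205 ms
Then RT(32) = 205 + 90 × log₂ 32 = 205 + 90 × 5 ≈ 655.000 ms.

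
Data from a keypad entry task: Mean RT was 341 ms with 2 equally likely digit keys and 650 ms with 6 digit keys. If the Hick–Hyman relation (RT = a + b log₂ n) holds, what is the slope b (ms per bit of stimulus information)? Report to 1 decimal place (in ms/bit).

195.0 ms/bit

Slope: b = (650 − 341) / (log₂ 6 − log₂ 2) = 309/1.5850 = 194.957 ms/bit.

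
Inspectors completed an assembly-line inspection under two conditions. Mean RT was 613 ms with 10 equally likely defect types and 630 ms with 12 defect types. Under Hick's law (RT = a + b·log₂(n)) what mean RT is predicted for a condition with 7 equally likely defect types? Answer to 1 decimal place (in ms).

579.7 ms

With log₂ n on the abscissa the relation is linear; from the two conditions:
  b = (630 − 613) / (log₂ 12 − log₂ 10) = 17 / (3.5850 − 3.3219) = 64.630 ms/bit
  a = 613 − 64.630 × 3.3219 = 398.303 ms
Then RT(7) = 398.303 + 64.630 × log₂ 7 = 398.303 + 64.630 × 2.8074 ≈ 579.743 ms.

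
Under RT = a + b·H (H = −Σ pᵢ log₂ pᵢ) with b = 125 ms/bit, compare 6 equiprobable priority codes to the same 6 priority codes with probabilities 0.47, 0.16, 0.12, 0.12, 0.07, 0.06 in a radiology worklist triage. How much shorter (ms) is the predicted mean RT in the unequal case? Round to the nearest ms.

50 ms

The RT saving is b·ΔH. Equiprobable H₀ = log₂(6) = 2.5850 bits; with the given probabilities H = 2.1812 bits.
b·(H₀ − H) = 125 × (2.5850 − 2.1812) = 50.47 ms.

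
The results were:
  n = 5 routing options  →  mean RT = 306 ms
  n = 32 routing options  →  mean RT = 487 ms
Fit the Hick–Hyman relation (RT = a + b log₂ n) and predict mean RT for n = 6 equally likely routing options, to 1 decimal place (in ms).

RT is linear in log₂ n, so two points fix the line:
  b = (487 − 306) / (log₂ 32 − log₂ 5) = 181 / (5 − 2.3219) = 67.586 ms/bit
  a = 306 − 67.586 × 2.3219 = 149.070 ms
Then RT(6) = 149.070 + 67.586 × log₂ 6 = 149.070 + 67.586 × 2.5850 ≈ 323.777 ms.

323.8 ms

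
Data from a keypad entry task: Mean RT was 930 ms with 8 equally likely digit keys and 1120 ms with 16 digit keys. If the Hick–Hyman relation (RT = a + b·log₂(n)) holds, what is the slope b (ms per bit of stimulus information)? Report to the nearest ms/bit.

190 ms/bit

The slope on a log₂ axis is (1120 − 930) / (4 − 3) = 190 ms/bit.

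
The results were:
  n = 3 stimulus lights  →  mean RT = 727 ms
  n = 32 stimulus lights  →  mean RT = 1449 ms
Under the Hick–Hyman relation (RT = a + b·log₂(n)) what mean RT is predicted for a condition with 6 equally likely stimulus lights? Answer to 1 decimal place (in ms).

938.4 ms

Solve the two-equation system in a and b:
  b = (1449 − 727) / (log₂ 32 − log₂ 3) = 722 / (5 − 1.5850) = 211.418 ms/bit
  a = 727 − 211.418 × 1.5850 = 391.911 ms
Then RT(6) = 391.911 + 211.418 × log₂ 6 = 391.911 + 211.418 × 2.5850 ≈ 938.418 ms.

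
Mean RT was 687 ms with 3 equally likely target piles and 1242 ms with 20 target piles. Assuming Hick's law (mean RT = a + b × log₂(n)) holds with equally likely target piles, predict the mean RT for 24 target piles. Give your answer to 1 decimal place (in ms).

1295.3 ms

Solve the two-equation system in a and b:
  b = (1242 − 687) / (log₂ 20 − log₂ 3) = 555 / (4.3219 − 1.5850) = 202.779 ms/bit
  a = 687 − 202.779 × 1.5850 = 365.602 ms
Then RT(24) = 365.602 + 202.779 × log₂ 24 = 365.602 + 202.779 × 4.5850 ≈ 1295.338 ms.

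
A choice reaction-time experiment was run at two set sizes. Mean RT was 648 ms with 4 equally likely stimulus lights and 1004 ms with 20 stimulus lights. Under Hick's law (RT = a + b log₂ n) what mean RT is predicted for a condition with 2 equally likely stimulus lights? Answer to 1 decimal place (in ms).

494.7 ms

Solve the two-equation system in a and b:
  b = (1004 − 648) / (log₂ 20 − log₂ 4) = 356 / (4.3219 − 2) = 153.321 ms/bit
  a = 648 − 153.321 × 2 = 341.358 ms
Then RT(2) = 341.358 + 153.321 × log₂ 2 = 341.358 + 153.321 × 1 ≈ 494.679 ms.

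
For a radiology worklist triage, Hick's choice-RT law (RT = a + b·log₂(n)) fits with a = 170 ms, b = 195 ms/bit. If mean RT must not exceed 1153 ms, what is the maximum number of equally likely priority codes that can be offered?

32

Set 170 + 195·log₂ n ≤ 1153 → log₂ n ≤ (1153 − 170)/195 = 5.0410.
So n ≤ 2^5.0410 = 32.923; the largest integer n is 32.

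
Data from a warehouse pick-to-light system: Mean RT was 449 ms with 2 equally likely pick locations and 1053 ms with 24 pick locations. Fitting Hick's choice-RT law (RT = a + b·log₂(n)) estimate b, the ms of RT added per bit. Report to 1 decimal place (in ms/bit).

The slope on a log₂ axis is (1053 − 449) / (4.5850 − 1) = 168.482 ms/bit.

168.5 ms/bit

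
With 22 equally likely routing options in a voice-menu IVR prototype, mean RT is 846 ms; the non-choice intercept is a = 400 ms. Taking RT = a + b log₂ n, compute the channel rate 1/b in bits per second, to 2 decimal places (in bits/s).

10.00 bits/s

b = (846 − 400)/log₂ 22 = 446/4.4594 = 100.013 ms per bit = 0.10001 s/bit; the reciprocal is 9.999 bits/s.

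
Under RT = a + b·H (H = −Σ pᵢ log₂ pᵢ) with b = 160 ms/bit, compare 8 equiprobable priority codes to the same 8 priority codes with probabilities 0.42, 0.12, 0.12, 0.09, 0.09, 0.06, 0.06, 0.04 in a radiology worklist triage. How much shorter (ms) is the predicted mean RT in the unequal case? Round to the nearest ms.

Equiprobable entropy H₀ = log₂ 8 = 3.0000 bits.
Skewed entropy H = −Σ pᵢ log₂ pᵢ = 2.5579 bits.
ΔRT = b·(H₀ − H) = 160 × 0.4421 = 70.73 ms.

71 ms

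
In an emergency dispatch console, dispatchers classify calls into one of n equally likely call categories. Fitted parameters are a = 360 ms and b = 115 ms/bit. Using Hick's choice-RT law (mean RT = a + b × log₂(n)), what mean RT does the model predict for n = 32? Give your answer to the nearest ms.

935 ms

log₂(32) = 5 bits, so RT = 360 + 115 × 5 ≈ 935.000 ms.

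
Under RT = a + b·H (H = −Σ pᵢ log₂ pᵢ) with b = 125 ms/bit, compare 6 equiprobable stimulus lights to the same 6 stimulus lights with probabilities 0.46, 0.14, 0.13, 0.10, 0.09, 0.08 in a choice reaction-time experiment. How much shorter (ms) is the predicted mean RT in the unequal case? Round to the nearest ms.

44 ms

The RT saving is b·ΔH. Equiprobable H₀ = log₂(6) = 2.5850 bits; with the given probabilities H = 2.2314 bits.
b·(H₀ − H) = 125 × (2.5850 − 2.2314) = 44.19 ms.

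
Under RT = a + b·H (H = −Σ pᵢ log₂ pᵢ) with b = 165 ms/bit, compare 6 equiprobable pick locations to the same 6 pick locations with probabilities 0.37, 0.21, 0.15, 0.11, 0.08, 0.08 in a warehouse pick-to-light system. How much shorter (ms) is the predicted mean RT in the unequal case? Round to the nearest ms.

39 ms

The RT saving is b·ΔH. Equiprobable H₀ = log₂(6) = 2.5850 bits; with the given probabilities H = 2.3474 bits.
b·(H₀ − H) = 165 × (2.5850 − 2.3474) = 39.20 ms.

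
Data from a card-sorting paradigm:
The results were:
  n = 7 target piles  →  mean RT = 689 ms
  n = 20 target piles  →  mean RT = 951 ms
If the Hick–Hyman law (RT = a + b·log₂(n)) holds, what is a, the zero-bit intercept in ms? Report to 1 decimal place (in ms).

203.4 ms

The slope on a log₂ axis is (951 − 689) / (4.3219 − 2.8074) = 172.986 ms/bit.
Intercept: a = 689 − 172.986·log₂(7) = 203.367 ms.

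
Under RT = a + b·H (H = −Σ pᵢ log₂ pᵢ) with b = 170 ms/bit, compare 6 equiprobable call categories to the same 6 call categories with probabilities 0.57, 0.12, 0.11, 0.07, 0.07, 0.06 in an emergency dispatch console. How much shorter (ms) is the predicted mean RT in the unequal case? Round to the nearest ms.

The RT saving is b·ΔH. Equiprobable H₀ = log₂(6) = 2.5850 bits; with the given probabilities H = 1.9602 bits.
b·(H₀ − H) = 170 × (2.5850 − 1.9602) = 106.20 ms.

106 ms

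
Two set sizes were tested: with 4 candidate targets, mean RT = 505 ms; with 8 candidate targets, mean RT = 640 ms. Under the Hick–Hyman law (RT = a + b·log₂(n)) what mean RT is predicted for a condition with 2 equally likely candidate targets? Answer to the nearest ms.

With log₂ n on the abscissa the relation is linear; from the two conditions:
  b = (640 − 505) / (log₂ 8 − log₂ 4) = 135 / (3 − 2) = 135 ms/bit
  a = 505 − 135 × 2 = 235 ms
Then RT(2) = 235 + 135 × log₂ 2 = 235 + 135 × 1 ≈ 370.000 ms.

370 ms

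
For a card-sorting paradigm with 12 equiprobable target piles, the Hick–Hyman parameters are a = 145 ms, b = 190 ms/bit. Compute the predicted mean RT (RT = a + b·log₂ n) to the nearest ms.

log₂(12) = 3.5850 bits, so RT = 145 + 190 × 3.5850 ≈ 826.143 ms.

826 ms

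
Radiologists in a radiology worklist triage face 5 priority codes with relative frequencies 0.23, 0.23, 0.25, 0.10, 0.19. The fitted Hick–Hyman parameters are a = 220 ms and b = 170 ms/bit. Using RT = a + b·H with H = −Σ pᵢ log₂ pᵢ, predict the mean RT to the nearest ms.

H = 0.23·log₂(1/0.23) + 0.23·log₂(1/0.23) + 0.25·log₂(1/0.25) + 0.10·log₂(1/0.10) + 0.19·log₂(1/0.19) = 2.2628 bits.
RT = 220 + 170 × 2.2628 = 604.67 ms.

605 ms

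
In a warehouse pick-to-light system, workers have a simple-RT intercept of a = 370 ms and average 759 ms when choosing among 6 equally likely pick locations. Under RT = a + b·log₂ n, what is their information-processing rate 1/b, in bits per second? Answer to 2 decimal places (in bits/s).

6.65 bits/s

b = (759 − 370)/log₂ 6 = 389/2.5850 = 150.486 ms per bit = 0.15049 s/bit; the reciprocal is 6.645 bits/s.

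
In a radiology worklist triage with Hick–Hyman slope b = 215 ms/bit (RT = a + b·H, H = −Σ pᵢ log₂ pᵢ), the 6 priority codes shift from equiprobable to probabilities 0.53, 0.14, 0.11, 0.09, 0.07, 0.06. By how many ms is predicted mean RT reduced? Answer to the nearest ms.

113 ms

The RT saving is b·ΔH. Equiprobable H₀ = log₂(6) = 2.5850 bits; with the given probabilities H = 2.0576 bits.
b·(H₀ − H) = 215 × (2.5850 − 2.0576) = 113.39 ms.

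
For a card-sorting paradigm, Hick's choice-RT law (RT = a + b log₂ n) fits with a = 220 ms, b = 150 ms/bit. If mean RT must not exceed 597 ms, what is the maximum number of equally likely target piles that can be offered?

150·log₂ n ≤ 597 − 220 = 377, giving log₂ n ≤ 2.5133 and n ≤ 5.709. The largest whole number is 5.

5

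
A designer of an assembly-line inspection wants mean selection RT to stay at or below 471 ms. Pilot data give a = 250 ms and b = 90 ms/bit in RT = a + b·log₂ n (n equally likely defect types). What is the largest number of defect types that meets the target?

Information budget: (471 − 250)/90 = 2.4556 bits, so n ≤ 2^2.4556 = 5.485 → at most 5.

5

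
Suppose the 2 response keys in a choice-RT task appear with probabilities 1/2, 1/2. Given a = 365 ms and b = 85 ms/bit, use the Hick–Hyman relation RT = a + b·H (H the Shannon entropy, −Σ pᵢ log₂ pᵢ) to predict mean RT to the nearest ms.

Each term −pᵢ log₂ pᵢ: 0.5·1 + 0.5·1; summed, H = 1.000 bits.
Mean RT = a + bH = 365 + 85·1.000 = 450.00 ms.

450 ms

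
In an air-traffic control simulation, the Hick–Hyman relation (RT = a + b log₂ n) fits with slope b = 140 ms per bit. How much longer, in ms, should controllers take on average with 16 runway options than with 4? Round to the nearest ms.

The intercept a cancels: ΔRT = b·(log₂ n₂ − log₂ n₁) = b·log₂(n₂/n₁).
log₂(16) − log₂(4) = log₂(16/4) = log₂(4) = 2.
ΔRT = 140 × 2.0000 = 280.000 ms.

280 ms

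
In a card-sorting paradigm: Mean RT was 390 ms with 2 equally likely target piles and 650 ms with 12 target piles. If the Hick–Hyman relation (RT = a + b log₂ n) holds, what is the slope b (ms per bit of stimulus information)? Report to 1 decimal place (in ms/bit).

b = (RT₂ − RT₁)/(log₂ n₂ − log₂ n₁) = (650 − 390)/(3.5850 − 1) = 100.582 ms/bit.

100.6 ms/bit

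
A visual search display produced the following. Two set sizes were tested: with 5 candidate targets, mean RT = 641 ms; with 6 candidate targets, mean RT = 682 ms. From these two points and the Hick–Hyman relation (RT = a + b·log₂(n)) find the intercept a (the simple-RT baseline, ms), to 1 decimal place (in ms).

279.1 ms

b = (RT₂ − RT₁)/(log₂ n₂ − log₂ n₁) = (682 − 641)/(2.5850 − 2.3219) = 155.873 ms/bit.
Intercept: a = 641 − 155.873·log₂(5) = 279.074 ms.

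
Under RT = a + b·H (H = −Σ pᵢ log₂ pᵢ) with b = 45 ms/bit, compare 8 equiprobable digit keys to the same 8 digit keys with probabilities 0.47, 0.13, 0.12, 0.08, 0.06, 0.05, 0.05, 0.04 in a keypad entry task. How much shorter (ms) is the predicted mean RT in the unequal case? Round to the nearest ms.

26 ms

Equiprobable entropy H₀ = log₂ 8 = 3.0000 bits.
Skewed entropy H = −Σ pᵢ log₂ pᵢ = 2.4147 bits.
ΔRT = b·(H₀ − H) = 45 × 0.5853 = 26.34 ms.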